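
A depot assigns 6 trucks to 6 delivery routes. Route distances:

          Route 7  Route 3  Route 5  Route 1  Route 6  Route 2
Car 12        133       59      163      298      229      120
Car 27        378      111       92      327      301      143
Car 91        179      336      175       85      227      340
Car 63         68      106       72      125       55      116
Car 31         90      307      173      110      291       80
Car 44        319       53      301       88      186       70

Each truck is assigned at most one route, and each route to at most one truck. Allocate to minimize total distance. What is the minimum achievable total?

Min total: 451 km

This is the linear assignment problem.
Optimal: Car 12→Route 3 (59 km), Car 27→Route 5 (92 km), Car 91→Route 1 (85 km), Car 63→Route 6 (55 km), Car 31→Route 7 (90 km), Car 44→Route 2 (70 km) — total 59+92+85+55+90+70 = 451 km.
Swapping Car 44↔Car 27 (Car 44→Route 5 301 km, Car 27→Route 2 143 km) adds 282.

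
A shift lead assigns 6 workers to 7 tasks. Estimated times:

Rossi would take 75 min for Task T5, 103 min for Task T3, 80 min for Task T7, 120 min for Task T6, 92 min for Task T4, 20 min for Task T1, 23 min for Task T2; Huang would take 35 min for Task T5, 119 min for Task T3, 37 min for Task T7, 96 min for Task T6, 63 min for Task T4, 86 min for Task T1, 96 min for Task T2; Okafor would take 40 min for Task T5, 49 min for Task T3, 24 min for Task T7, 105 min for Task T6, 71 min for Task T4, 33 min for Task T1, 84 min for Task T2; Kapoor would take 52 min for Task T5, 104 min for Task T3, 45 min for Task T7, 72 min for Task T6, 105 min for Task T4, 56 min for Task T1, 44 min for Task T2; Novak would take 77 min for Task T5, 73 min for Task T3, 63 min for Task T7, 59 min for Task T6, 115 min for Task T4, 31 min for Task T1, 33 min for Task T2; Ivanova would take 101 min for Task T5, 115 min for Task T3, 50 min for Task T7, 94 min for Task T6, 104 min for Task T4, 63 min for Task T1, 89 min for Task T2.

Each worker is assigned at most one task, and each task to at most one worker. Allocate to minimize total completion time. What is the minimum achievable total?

Treat this as an assignment problem: match each worker to one task.
Optimal: Rossi→Task T1 (20 min), Huang→Task T5 (35 min), Okafor→Task T3 (49 min), Kapoor→Task T2 (44 min), Novak→Task T6 (59 min), Ivanova→Task T7 (50 min) — total 20+35+49+44+59+50 = 257 min.
Min-entry greedy (repeatedly take the single cheapest remaining cell) gives 288 min, worse by 31.
Next-best assignment: Rossi→Task T1, Huang→Task T5, Okafor→Task T3, Kapoor→Task T6, Novak→Task T2, Ivanova→Task T7 = 259 min.

Minimum total: 257 min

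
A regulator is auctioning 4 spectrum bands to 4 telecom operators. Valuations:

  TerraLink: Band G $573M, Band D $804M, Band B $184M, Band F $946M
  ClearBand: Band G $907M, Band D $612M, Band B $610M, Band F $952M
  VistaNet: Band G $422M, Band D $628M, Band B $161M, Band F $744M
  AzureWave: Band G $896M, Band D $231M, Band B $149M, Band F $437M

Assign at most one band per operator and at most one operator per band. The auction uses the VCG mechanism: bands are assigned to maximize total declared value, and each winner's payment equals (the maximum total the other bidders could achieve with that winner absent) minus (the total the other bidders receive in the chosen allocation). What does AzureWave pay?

AzureWave pays $297M.

Efficient allocation: TerraLink→Band F ($946M), ClearBand→Band B ($610M), VistaNet→Band D ($628M), AzureWave→Band G ($896M); total welfare W = $3080M.
AzureWave receives Band G at value $896M, so the others get W − 896 = $2184M.
Without AzureWave: best allocation of the remaining 3 bidders over all 4 bands is TerraLink→Band F ($946M), ClearBand→Band G ($907M), VistaNet→Band D ($628M), total $2481M.
VCG payment = (others' best without AzureWave) − (others' welfare with AzureWave) = 2481 − 2184 = $297M.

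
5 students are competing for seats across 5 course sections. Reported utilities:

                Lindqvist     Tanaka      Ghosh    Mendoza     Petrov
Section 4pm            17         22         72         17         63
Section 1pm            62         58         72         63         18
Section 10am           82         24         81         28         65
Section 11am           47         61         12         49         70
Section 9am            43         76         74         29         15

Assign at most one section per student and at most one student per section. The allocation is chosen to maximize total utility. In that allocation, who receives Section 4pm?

This is a one-to-one assignment (maximum-weight bipartite matching).
Optimal: Lindqvist→Section 10am (82 points), Tanaka→Section 9am (76 points), Ghosh→Section 4pm (72 points), Mendoza→Section 1pm (63 points), Petrov→Section 11am (70 points) — total 82+76+72+63+70 = 363 points.
Swapping Lindqvist↔Tanaka (Lindqvist→Section 9am 43 points, Tanaka→Section 10am 24 points) loses 91.
No other one-to-one assignment exceeds 363 points.
Ghosh's own top section is Section 10am (81 points), but forcing Ghosh→Section 10am and reassigning the rest optimally gives only 331 points — worse by 32.

Ghosh receives Section 4pm.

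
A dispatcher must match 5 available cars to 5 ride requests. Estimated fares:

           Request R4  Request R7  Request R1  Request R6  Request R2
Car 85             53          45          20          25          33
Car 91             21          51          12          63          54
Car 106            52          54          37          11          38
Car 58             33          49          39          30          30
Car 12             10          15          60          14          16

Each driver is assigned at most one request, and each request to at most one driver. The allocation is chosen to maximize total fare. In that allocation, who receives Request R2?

Car 106 receives Request R2.

Optimal: Car 85→Request R4 ($53), Car 91→Request R6 ($63), Car 106→Request R2 ($38), Car 58→Request R7 ($49), Car 12→Request R1 ($60) — total 53+63+38+49+60 = $263.
Column-greedy (each request in turn goes to its best remaining driver) gives $260, worse by 3.
Car 106's own top request is Request R7 ($54), but forcing Car 106→Request R7 and reassigning the rest optimally gives only $260 — worse by 3.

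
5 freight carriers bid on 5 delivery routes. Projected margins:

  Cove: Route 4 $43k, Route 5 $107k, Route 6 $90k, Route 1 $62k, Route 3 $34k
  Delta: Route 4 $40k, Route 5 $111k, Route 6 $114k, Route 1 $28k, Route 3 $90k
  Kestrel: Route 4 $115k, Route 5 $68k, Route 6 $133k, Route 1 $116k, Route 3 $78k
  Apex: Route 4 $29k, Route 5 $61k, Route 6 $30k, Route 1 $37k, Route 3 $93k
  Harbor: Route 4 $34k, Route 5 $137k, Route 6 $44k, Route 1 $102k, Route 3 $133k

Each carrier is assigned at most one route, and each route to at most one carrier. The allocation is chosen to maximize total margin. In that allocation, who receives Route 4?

Kestrel receives Route 4.

Optimal: Cove→Route 5 ($107k), Delta→Route 6 ($114k), Kestrel→Route 4 ($115k), Apex→Route 3 ($93k), Harbor→Route 1 ($102k) — total 107+114+115+93+102 = $531k.
Max-entry greedy (repeatedly take the single best remaining cell) gives $465k, worse by 66.
Next-best assignment: Cove→Route 1, Delta→Route 6, Kestrel→Route 4, Apex→Route 3, Harbor→Route 5 = $521k.
Swapping Kestrel↔Cove (Kestrel→Route 5 $68k, Cove→Route 4 $43k) loses 111.
Kestrel's own top route is Route 6 ($133k), but forcing Kestrel→Route 6 and reassigning the rest optimally gives only $482k — worse by 49.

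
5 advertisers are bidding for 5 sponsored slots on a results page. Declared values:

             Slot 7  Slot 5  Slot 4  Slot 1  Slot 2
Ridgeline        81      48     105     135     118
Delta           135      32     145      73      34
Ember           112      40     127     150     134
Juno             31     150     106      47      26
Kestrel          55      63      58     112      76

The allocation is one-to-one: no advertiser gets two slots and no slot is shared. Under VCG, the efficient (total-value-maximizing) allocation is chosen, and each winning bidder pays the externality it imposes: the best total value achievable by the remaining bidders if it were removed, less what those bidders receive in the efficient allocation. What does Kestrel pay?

Kestrel pays $34.

Efficient allocation: Ridgeline→Slot 2 ($118), Delta→Slot 7 ($135), Ember→Slot 4 ($127), Juno→Slot 5 ($150), Kestrel→Slot 1 ($112); total welfare W = $642.
Kestrel receives Slot 1 at value $112, so the others get W − 112 = $530.
Without Kestrel: best allocation of the remaining 4 bidders over all 5 slots is Ridgeline→Slot 1 ($135), Delta→Slot 4 ($145), Ember→Slot 2 ($134), Juno→Slot 5 ($150), total $564.
VCG payment = (others' best without Kestrel) − (others' welfare with Kestrel) = 564 − 530 = $34.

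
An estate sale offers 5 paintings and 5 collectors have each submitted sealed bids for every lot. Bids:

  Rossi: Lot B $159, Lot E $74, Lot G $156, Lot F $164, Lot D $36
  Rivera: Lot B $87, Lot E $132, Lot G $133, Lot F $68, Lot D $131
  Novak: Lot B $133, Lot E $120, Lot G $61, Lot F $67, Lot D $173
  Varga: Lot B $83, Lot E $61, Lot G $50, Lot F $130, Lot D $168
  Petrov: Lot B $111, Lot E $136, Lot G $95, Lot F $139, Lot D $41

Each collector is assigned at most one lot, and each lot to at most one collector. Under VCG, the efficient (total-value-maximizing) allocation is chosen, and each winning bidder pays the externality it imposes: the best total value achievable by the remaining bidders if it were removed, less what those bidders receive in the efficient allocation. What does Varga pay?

Efficient allocation: Rossi→Lot F ($164), Rivera→Lot G ($133), Novak→Lot B ($133), Varga→Lot D ($168), Petrov→Lot E ($136); total welfare W = $734.
Varga receives Lot D at value $168, so the others get W − 168 = $566.
Without Varga: best allocation of the remaining 4 bidders over all 5 lots is Rossi→Lot F ($164), Rivera→Lot G ($133), Novak→Lot D ($173), Petrov→Lot E ($136), total $606.
VCG payment = (others' best without Varga) − (others' welfare with Varga) = 606 − 566 = $40.

Varga pays $40.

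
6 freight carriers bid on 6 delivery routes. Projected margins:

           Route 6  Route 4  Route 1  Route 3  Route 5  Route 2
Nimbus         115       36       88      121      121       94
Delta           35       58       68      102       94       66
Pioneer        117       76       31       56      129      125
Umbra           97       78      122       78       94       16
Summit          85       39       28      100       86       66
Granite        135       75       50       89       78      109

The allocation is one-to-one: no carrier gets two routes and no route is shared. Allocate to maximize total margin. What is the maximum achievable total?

Maximum total: $661k

Treat this as an assignment problem: match each carrier to one route.
Optimal: Nimbus→Route 5 ($121k), Delta→Route 4 ($58k), Pioneer→Route 2 ($125k), Umbra→Route 1 ($122k), Summit→Route 3 ($100k), Granite→Route 6 ($135k) — total 121+58+125+122+100+135 = $661k.
Row-greedy (each carrier in turn takes its best remaining route) gives $622k, worse by 39.
Swapping Delta↔Granite (Delta→Route 6 $35k, Granite→Route 4 $75k) loses 83.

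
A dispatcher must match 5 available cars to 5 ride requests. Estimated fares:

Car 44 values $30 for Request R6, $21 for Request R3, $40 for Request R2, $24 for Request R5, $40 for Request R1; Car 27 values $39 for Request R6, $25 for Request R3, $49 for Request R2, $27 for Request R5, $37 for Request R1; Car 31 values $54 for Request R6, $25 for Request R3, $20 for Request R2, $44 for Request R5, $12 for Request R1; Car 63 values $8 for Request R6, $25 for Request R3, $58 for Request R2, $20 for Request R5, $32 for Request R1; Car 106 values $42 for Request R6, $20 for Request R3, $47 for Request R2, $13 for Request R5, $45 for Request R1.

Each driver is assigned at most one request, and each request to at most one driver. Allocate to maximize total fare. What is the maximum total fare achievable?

Max total: $209

Optimal: Car 44→Request R1 ($40), Car 27→Request R3 ($25), Car 31→Request R5 ($44), Car 63→Request R2 ($58), Car 106→Request R6 ($42) — total 40+25+44+58+42 = $209.
Column-greedy (each request in turn goes to its best remaining driver) gives $206, worse by 3.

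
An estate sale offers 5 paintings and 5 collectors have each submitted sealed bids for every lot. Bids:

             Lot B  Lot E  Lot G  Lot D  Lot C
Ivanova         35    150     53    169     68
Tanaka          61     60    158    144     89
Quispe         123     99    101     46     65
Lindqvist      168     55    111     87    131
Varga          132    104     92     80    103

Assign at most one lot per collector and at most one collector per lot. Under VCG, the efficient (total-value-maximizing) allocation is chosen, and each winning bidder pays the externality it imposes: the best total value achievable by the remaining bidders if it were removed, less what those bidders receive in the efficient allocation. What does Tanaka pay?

Efficient allocation: Ivanova→Lot D ($169), Tanaka→Lot G ($158), Quispe→Lot E ($99), Lindqvist→Lot B ($168), Varga→Lot C ($103); total welfare W = $697.
Tanaka receives Lot G at value $158, so the others get W − 158 = $539.
Without Tanaka: best allocation of the remaining 4 bidders over all 5 lots is Ivanova→Lot D ($169), Quispe→Lot G ($101), Lindqvist→Lot B ($168), Varga→Lot E ($104), total $542.
VCG payment = (others' best without Tanaka) − (others' welfare with Tanaka) = 542 − 539 = $3.

Tanaka pays $3.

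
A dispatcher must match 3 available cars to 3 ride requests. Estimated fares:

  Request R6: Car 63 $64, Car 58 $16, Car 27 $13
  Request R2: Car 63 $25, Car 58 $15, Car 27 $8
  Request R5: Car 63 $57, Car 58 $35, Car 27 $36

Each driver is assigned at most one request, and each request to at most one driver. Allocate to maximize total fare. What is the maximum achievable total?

Max total: $115

This is the linear assignment problem.
Optimal: Car 63→Request R6 ($64), Car 58→Request R2 ($15), Car 27→Request R5 ($36) — total 64+15+36 = $115.
Row-greedy (each driver in turn takes its best remaining request) gives $107, worse by 8.
Swapping Car 58↔Car 27 (Car 58→Request R5 $35, Car 27→Request R2 $8) loses 8.
Checked against all permutations: $115 is optimal.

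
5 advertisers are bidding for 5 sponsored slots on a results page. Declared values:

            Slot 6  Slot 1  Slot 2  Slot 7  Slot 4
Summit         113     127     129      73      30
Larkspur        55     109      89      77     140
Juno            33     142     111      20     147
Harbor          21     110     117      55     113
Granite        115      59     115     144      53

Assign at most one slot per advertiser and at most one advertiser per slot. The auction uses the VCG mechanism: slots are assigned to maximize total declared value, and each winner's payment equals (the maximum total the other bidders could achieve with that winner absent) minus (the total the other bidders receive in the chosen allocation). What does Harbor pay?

Efficient allocation: Summit→Slot 6 ($113), Larkspur→Slot 4 ($140), Juno→Slot 1 ($142), Harbor→Slot 2 ($117), Granite→Slot 7 ($144); total welfare W = $656.
Harbor receives Slot 2 at value $117, so the others get W − 117 = $539.
Without Harbor: best allocation of the remaining 4 bidders over all 5 slots is Summit→Slot 2 ($129), Larkspur→Slot 4 ($140), Juno→Slot 1 ($142), Granite→Slot 7 ($144), total $555.
VCG payment = (others' best without Harbor) − (others' welfare with Harbor) = 555 − 539 = $16.

Harbor pays $16.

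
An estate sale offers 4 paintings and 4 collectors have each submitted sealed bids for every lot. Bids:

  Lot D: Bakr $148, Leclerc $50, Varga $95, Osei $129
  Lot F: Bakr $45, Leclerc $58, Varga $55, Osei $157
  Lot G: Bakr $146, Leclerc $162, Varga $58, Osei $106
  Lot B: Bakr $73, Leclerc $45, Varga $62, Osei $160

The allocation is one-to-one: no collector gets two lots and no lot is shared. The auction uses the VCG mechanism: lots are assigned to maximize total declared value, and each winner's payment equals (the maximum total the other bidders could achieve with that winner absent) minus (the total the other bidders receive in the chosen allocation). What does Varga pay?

Efficient allocation: Bakr→Lot D ($148), Leclerc→Lot G ($162), Varga→Lot B ($62), Osei→Lot F ($157); total welfare W = $529.
Varga receives Lot B at value $62, so the others get W − 62 = $467.
Without Varga: best allocation of the remaining 3 bidders over all 4 lots is Bakr→Lot D ($148), Leclerc→Lot G ($162), Osei→Lot B ($160), total $470.
VCG payment = (others' best without Varga) − (others' welfare with Varga) = 470 − 467 = $3.

Varga pays $3.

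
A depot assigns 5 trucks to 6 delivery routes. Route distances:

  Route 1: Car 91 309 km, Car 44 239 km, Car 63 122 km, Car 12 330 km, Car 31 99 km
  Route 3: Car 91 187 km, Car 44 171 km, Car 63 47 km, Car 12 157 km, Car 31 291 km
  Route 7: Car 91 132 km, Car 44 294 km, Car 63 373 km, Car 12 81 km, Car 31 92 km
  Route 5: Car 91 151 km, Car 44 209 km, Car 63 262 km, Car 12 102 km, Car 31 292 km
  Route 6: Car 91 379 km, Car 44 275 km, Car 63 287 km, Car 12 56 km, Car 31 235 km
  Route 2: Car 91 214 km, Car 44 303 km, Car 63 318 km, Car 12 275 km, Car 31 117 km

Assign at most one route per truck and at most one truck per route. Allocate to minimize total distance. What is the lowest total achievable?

Minimum total: 543 km

Optimal: Car 91→Route 7 (132 km), Car 44→Route 5 (209 km), Car 63→Route 3 (47 km), Car 12→Route 6 (56 km), Car 31→Route 1 (99 km) — total 132+209+47+56+99 = 543 km.
Row-greedy (each truck in turn takes its cheapest remaining route) gives 598 km, worse by 55.
No other one-to-one assignment undercuts 543 km.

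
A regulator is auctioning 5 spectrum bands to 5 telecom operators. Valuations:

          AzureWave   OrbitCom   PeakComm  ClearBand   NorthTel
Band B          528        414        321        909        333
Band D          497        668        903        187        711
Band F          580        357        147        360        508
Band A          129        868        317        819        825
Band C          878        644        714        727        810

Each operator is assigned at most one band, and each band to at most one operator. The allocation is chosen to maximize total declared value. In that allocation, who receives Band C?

Optimal: AzureWave→Band F ($580M), OrbitCom→Band A ($868M), PeakComm→Band D ($903M), ClearBand→Band B ($909M), NorthTel→Band C ($810M) — total 580+868+903+909+810 = $4070M.
Max-entry greedy (repeatedly take the single best remaining cell) gives $4066M, worse by 4.
Next-best assignment: AzureWave→Band C, OrbitCom→Band A, PeakComm→Band D, ClearBand→Band B, NorthTel→Band F = $4066M.
Swapping PeakComm↔ClearBand (PeakComm→Band B $321M, ClearBand→Band D $187M) loses 1304.
NorthTel's own top band is Band A ($825M), but forcing NorthTel→Band A and reassigning the rest optimally gives only $3872M — worse by 198.

NorthTel receives Band C.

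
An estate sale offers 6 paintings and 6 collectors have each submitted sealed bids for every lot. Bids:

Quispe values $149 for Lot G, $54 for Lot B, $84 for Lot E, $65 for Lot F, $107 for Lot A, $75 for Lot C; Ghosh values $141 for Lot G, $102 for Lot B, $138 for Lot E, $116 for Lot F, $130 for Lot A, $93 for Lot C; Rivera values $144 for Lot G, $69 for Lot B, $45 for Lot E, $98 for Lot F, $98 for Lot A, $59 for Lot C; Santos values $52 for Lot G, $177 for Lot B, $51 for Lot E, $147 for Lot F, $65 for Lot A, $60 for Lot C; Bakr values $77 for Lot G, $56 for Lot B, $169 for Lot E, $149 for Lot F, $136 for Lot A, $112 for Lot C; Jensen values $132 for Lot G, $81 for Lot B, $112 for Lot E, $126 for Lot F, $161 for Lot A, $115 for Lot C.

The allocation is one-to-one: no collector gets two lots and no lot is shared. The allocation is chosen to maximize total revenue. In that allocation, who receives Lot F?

Rivera receives Lot F.

Optimal: Quispe→Lot G ($149), Ghosh→Lot C ($93), Rivera→Lot F ($98), Santos→Lot B ($177), Bakr→Lot E ($169), Jensen→Lot A ($161) — total 149+93+98+177+169+161 = $847.
Row-greedy (each collector in turn takes its best remaining lot) gives $813, worse by 34.
Next-best assignment: Quispe→Lot C, Ghosh→Lot E, Rivera→Lot G, Santos→Lot B, Bakr→Lot F, Jensen→Lot A = $844.
Swapping Jensen↔Ghosh (Jensen→Lot C $115, Ghosh→Lot A $130) loses 9.
Checked against all permutations: $847 is optimal.
Rivera's own top lot is Lot G ($144), but forcing Rivera→Lot G and reassigning the rest optimally gives only $844 — worse by 3.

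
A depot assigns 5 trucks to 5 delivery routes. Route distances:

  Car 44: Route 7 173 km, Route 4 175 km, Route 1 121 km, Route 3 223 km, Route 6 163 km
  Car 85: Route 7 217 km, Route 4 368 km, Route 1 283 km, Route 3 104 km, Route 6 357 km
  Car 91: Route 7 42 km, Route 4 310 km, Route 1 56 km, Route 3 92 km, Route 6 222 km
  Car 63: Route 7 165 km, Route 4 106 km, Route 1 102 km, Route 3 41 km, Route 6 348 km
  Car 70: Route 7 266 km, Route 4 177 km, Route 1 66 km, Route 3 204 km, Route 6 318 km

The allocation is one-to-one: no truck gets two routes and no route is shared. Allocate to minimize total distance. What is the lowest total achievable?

Minimum total: 481 km

Optimal: Car 44→Route 6 (163 km), Car 85→Route 3 (104 km), Car 91→Route 7 (42 km), Car 63→Route 4 (106 km), Car 70→Route 1 (66 km) — total 163+104+42+106+66 = 481 km.
Min-entry greedy (repeatedly take the single cheapest remaining cell) gives 680 km, worse by 199.
Swapping Car 70↔Car 63 (Car 70→Route 4 177 km, Car 63→Route 1 102 km) adds 107.
Checked against all permutations: 481 km is optimal.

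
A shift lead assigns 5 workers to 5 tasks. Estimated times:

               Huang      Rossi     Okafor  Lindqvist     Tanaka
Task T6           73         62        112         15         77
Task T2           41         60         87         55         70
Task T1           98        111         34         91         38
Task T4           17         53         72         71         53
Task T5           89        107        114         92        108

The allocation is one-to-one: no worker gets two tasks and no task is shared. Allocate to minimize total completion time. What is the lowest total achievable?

Min total: 234 min

Optimal: Huang→Task T4 (17 min), Rossi→Task T2 (60 min), Okafor→Task T1 (34 min), Lindqvist→Task T6 (15 min), Tanaka→Task T5 (108 min) — total 17+60+34+15+108 = 234 min.
Column-greedy (each task in turn goes to its cheapest remaining worker) gives 251 min, worse by 17.
Next-best assignment: Huang→Task T4, Rossi→Task T5, Okafor→Task T1, Lindqvist→Task T6, Tanaka→Task T2 = 243 min.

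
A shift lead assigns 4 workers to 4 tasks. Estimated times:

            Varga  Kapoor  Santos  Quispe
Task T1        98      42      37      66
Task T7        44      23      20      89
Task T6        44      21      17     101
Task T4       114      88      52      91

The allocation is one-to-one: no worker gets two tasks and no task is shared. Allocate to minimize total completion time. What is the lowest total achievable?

Min total: 183 min

Optimal: Varga→Task T7 (44 min), Kapoor→Task T6 (21 min), Santos→Task T4 (52 min), Quispe→Task T1 (66 min) — total 44+21+52+66 = 183 min.
Next-best assignment: Varga→Task T6, Kapoor→Task T7, Santos→Task T4, Quispe→Task T1 = 185 min.
Swapping Varga↔Quispe (Varga→Task T1 98 min, Quispe→Task T7 89 min) adds 77.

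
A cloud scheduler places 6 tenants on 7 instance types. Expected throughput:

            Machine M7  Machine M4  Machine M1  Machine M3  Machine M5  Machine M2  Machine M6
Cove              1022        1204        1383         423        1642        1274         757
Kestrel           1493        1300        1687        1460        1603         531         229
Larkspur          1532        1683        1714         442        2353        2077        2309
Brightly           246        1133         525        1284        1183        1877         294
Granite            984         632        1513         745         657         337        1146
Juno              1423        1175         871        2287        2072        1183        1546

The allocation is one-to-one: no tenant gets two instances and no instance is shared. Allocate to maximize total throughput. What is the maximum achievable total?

Max total: 11121 ops/s

Treat this as an assignment problem: match each tenant to one instance.
Optimal: Cove→Machine M5 (1642 ops/s), Kestrel→Machine M7 (1493 ops/s), Larkspur→Machine M6 (2309 ops/s), Brightly→Machine M2 (1877 ops/s), Granite→Machine M1 (1513 ops/s), Juno→Machine M3 (2287 ops/s) — total 1642+1493+2309+1877+1513+2287 = 11121 ops/s.
Max-entry greedy (repeatedly take the single best remaining cell) gives 10554 ops/s, worse by 567.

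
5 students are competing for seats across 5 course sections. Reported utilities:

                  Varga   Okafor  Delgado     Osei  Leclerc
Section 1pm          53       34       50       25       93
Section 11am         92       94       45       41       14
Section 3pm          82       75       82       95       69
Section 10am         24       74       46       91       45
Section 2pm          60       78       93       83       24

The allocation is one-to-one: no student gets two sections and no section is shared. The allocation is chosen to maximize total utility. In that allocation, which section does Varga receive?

This is a one-to-one assignment (maximum-weight bipartite matching).
Optimal: Varga→Section 3pm (82 points), Okafor→Section 11am (94 points), Delgado→Section 2pm (93 points), Osei→Section 10am (91 points), Leclerc→Section 1pm (93 points) — total 82+94+93+91+93 = 453 points.
Max-entry greedy (repeatedly take the single best remaining cell) gives 399 points, worse by 54.
Swapping Varga↔Leclerc (Varga→Section 1pm 53 points, Leclerc→Section 3pm 69 points) loses 53.
No other one-to-one assignment exceeds 453 points.
Varga's own top section is Section 11am (92 points), but forcing Varga→Section 11am and reassigning the rest optimally gives only 447 points — worse by 6.

Varga receives Section 3pm.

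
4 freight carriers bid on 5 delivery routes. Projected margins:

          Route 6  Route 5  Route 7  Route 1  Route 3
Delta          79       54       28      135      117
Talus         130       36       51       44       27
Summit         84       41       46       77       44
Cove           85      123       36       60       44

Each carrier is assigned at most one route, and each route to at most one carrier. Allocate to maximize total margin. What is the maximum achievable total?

This is a one-to-one assignment (maximum-weight bipartite matching).
Optimal: Delta→Route 3 ($117k), Talus→Route 6 ($130k), Summit→Route 1 ($77k), Cove→Route 5 ($123k) — total 117+130+77+123 = $447k.
Max-entry greedy (repeatedly take the single best remaining cell) gives $434k, worse by 13.
Next-best assignment: Delta→Route 1, Talus→Route 6, Summit→Route 7, Cove→Route 5 = $434k.
Every other assignment is strictly worse.

Maximum total: $447k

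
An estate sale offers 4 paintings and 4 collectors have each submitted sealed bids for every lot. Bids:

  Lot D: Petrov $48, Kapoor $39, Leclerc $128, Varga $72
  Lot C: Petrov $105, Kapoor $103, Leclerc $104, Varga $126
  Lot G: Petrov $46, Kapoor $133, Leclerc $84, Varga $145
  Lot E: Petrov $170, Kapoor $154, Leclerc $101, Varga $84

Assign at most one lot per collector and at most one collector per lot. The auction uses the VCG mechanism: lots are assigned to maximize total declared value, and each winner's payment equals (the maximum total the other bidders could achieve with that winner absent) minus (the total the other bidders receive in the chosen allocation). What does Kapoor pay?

Kapoor pays $19.

Efficient allocation: Petrov→Lot E ($170), Kapoor→Lot G ($133), Leclerc→Lot D ($128), Varga→Lot C ($126); total welfare W = $557.
Kapoor receives Lot G at value $133, so the others get W − 133 = $424.
Without Kapoor: best allocation of the remaining 3 bidders over all 4 lots is Petrov→Lot E ($170), Leclerc→Lot D ($128), Varga→Lot G ($145), total $443.
VCG payment = (others' best without Kapoor) − (others' welfare with Kapoor) = 443 − 424 = $19.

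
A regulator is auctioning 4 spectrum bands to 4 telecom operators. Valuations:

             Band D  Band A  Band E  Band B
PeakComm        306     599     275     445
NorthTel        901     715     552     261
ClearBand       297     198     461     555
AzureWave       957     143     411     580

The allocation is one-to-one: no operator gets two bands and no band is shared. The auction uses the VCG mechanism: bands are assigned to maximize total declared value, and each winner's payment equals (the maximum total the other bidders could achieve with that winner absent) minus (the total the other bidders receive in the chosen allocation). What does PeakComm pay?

PeakComm pays $163M.

Efficient allocation: PeakComm→Band A ($599M), NorthTel→Band E ($552M), ClearBand→Band B ($555M), AzureWave→Band D ($957M); total welfare W = $2663M.
PeakComm receives Band A at value $599M, so the others get W − 599 = $2064M.
Without PeakComm: best allocation of the remaining 3 bidders over all 4 bands is NorthTel→Band A ($715M), ClearBand→Band B ($555M), AzureWave→Band D ($957M), total $2227M.
VCG payment = (others' best without PeakComm) − (others' welfare with PeakComm) = 2227 − 2064 = $163M.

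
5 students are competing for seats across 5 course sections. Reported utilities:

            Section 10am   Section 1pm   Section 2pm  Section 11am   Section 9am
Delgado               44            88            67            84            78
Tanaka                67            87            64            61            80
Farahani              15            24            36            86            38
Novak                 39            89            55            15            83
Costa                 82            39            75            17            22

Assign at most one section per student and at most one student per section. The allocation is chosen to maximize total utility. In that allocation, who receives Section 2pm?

Optimal: Delgado→Section 2pm (67 points), Tanaka→Section 1pm (87 points), Farahani→Section 11am (86 points), Novak→Section 9am (83 points), Costa→Section 10am (82 points) — total 67+87+86+83+82 = 405 points.
Row-greedy (each student in turn takes its best remaining section) gives 391 points, worse by 14.
Every other assignment is strictly worse.
Delgado's own top section is Section 1pm (88 points), but forcing Delgado→Section 1pm and reassigning the rest optimally gives only 403 points — worse by 2.

Delgado receives Section 2pm.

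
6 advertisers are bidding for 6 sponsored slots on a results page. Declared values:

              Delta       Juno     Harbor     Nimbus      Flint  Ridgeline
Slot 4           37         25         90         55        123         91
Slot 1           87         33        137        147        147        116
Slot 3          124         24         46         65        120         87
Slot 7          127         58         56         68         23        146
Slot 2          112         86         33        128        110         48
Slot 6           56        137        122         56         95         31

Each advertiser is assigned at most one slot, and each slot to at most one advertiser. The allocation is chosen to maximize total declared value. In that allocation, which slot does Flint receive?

This is the linear assignment problem.
Optimal: Delta→Slot 3 ($124), Juno→Slot 6 ($137), Harbor→Slot 1 ($137), Nimbus→Slot 2 ($128), Flint→Slot 4 ($123), Ridgeline→Slot 7 ($146) — total 124+137+137+128+123+146 = $795.
Row-greedy (each advertiser in turn takes its best remaining slot) gives $739, worse by 56.
Checked against all permutations: $795 is optimal.
Flint's own top slot is Slot 1 ($147), but forcing Flint→Slot 1 and reassigning the rest optimally gives only $772 — worse by 23.

Flint receives Slot 4.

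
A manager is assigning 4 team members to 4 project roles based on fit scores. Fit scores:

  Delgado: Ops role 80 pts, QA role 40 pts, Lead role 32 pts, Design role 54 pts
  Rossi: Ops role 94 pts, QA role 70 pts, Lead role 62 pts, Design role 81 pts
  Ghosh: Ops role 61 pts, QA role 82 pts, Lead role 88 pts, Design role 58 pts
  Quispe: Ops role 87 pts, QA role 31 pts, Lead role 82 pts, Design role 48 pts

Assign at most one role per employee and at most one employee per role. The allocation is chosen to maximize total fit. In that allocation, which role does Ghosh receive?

Ghosh receives QA role.

Optimal: Delgado→Ops role (80 pts), Rossi→Design role (81 pts), Ghosh→QA role (82 pts), Quispe→Lead role (82 pts) — total 80+81+82+82 = 325 pts.
Row-greedy (each employee in turn takes its best remaining role) gives 280 pts, worse by 45.
Next-best assignment: Delgado→Design role, Rossi→Ops role, Ghosh→QA role, Quispe→Lead role = 312 pts.
Ghosh's own top role is Lead role (88 pts), but forcing Ghosh→Lead role and reassigning the rest optimally gives only 299 pts — worse by 26.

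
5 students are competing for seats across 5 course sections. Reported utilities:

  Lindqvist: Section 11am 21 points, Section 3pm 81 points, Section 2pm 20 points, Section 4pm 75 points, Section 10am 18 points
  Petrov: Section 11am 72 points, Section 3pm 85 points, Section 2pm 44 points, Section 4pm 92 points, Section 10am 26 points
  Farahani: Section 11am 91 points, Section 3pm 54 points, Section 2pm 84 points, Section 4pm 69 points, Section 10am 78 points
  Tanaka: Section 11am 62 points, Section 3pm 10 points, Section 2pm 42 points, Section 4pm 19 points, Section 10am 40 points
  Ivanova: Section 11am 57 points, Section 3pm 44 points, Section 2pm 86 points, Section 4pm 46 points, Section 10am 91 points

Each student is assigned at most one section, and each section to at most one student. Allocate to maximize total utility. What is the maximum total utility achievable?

Optimal: Lindqvist→Section 3pm (81 points), Petrov→Section 4pm (92 points), Farahani→Section 2pm (84 points), Tanaka→Section 11am (62 points), Ivanova→Section 10am (91 points) — total 81+92+84+62+91 = 410 points.
Max-entry greedy (repeatedly take the single best remaining cell) gives 397 points, worse by 13.
Next-best assignment: Lindqvist→Section 3pm, Petrov→Section 4pm, Farahani→Section 10am, Tanaka→Section 11am, Ivanova→Section 2pm = 399 points.

Maximum total: 410 points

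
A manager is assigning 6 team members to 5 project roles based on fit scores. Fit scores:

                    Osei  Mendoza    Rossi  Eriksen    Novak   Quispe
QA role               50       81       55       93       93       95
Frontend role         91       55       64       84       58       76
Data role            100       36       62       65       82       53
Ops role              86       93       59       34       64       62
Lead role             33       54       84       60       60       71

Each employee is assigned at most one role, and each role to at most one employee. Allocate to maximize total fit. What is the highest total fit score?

Optimal: Quispe→QA role (95 pts), Eriksen→Frontend role (84 pts), Osei→Data role (100 pts), Mendoza→Ops role (93 pts), Rossi→Lead role (84 pts) — total 95+84+100+93+84 = 456 pts.
Column-greedy (each role in turn goes to its best remaining employee) gives 445 pts, worse by 11.
Next-best assignment: Novak→QA role, Eriksen→Frontend role, Osei→Data role, Mendoza→Ops role, Rossi→Lead role = 454 pts.
Every other assignment is strictly worse.

Maximum total: 456 pts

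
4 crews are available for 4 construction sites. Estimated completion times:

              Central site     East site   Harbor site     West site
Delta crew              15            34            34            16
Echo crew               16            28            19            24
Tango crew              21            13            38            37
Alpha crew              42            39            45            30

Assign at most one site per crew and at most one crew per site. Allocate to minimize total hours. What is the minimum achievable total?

Min total: 77 hours

Optimal: Delta crew→Central site (15 hours), Echo crew→Harbor site (19 hours), Tango crew→East site (13 hours), Alpha crew→West site (30 hours) — total 15+19+13+30 = 77 hours.
Next-best assignment: Delta crew→West site, Echo crew→Central site, Tango crew→East site, Alpha crew→Harbor site = 90 hours.
Swapping Alpha crew↔Echo crew (Alpha crew→Harbor site 45 hours, Echo crew→West site 24 hours) adds 20.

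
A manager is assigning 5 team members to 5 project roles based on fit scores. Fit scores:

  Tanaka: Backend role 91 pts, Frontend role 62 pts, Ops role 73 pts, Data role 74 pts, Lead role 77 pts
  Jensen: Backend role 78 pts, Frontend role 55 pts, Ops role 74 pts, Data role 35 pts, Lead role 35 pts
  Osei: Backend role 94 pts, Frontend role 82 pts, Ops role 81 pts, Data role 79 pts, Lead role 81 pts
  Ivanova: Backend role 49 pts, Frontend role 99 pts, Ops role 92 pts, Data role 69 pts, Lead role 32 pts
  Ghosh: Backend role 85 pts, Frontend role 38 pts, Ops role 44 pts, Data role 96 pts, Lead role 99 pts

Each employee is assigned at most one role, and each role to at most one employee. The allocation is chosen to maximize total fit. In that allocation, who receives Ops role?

Optimal: Tanaka→Backend role (91 pts), Jensen→Ops role (74 pts), Osei→Data role (79 pts), Ivanova→Frontend role (99 pts), Ghosh→Lead role (99 pts) — total 91+74+79+99+99 = 442 pts.
Max-entry greedy (repeatedly take the single best remaining cell) gives 440 pts, worse by 2.
Next-best assignment: Tanaka→Backend role, Jensen→Ops role, Osei→Lead role, Ivanova→Frontend role, Ghosh→Data role = 441 pts.
Jensen's own top role is Backend role (78 pts), but forcing Jensen→Backend role and reassigning the rest optimally gives only 431 pts — worse by 11.

Jensen receives Ops role.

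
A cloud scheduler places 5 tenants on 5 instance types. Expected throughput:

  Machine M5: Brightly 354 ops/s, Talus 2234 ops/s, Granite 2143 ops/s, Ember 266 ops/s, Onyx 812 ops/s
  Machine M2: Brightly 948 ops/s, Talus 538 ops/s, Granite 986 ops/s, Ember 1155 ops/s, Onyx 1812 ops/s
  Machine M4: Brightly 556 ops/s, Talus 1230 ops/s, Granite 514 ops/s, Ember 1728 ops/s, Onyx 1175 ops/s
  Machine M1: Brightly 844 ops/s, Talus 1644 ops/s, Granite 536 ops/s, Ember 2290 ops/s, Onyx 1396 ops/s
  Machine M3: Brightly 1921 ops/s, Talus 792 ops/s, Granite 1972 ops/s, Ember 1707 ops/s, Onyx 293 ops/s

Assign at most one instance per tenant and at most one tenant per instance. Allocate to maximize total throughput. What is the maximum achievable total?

Optimal: Brightly→Machine M3 (1921 ops/s), Talus→Machine M4 (1230 ops/s), Granite→Machine M5 (2143 ops/s), Ember→Machine M1 (2290 ops/s), Onyx→Machine M2 (1812 ops/s) — total 1921+1230+2143+2290+1812 = 9396 ops/s.
Max-entry greedy (repeatedly take the single best remaining cell) gives 8864 ops/s, worse by 532.
Swapping Onyx↔Ember (Onyx→Machine M1 1396 ops/s, Ember→Machine M2 1155 ops/s) loses 1551.

Max total: 9396 ops/s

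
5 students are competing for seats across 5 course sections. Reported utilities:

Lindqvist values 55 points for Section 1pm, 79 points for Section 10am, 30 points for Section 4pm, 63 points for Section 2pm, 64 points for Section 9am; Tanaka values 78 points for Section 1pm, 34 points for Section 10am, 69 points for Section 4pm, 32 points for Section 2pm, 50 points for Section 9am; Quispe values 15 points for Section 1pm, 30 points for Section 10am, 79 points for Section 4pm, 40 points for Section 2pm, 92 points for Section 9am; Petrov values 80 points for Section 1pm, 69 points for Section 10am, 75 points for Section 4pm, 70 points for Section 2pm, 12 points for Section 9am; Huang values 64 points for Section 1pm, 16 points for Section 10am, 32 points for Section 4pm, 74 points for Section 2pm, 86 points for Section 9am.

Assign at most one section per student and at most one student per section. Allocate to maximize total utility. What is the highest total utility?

Max total: 398 points

Treat this as an assignment problem: match each student to one section.
Optimal: Lindqvist→Section 10am (79 points), Tanaka→Section 1pm (78 points), Quispe→Section 9am (92 points), Petrov→Section 4pm (75 points), Huang→Section 2pm (74 points) — total 79+78+92+75+74 = 398 points.
Max-entry greedy (repeatedly take the single best remaining cell) gives 394 points, worse by 4.
Next-best assignment: Lindqvist→Section 10am, Tanaka→Section 4pm, Quispe→Section 9am, Petrov→Section 1pm, Huang→Section 2pm = 394 points.
Every other assignment is strictly worse.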